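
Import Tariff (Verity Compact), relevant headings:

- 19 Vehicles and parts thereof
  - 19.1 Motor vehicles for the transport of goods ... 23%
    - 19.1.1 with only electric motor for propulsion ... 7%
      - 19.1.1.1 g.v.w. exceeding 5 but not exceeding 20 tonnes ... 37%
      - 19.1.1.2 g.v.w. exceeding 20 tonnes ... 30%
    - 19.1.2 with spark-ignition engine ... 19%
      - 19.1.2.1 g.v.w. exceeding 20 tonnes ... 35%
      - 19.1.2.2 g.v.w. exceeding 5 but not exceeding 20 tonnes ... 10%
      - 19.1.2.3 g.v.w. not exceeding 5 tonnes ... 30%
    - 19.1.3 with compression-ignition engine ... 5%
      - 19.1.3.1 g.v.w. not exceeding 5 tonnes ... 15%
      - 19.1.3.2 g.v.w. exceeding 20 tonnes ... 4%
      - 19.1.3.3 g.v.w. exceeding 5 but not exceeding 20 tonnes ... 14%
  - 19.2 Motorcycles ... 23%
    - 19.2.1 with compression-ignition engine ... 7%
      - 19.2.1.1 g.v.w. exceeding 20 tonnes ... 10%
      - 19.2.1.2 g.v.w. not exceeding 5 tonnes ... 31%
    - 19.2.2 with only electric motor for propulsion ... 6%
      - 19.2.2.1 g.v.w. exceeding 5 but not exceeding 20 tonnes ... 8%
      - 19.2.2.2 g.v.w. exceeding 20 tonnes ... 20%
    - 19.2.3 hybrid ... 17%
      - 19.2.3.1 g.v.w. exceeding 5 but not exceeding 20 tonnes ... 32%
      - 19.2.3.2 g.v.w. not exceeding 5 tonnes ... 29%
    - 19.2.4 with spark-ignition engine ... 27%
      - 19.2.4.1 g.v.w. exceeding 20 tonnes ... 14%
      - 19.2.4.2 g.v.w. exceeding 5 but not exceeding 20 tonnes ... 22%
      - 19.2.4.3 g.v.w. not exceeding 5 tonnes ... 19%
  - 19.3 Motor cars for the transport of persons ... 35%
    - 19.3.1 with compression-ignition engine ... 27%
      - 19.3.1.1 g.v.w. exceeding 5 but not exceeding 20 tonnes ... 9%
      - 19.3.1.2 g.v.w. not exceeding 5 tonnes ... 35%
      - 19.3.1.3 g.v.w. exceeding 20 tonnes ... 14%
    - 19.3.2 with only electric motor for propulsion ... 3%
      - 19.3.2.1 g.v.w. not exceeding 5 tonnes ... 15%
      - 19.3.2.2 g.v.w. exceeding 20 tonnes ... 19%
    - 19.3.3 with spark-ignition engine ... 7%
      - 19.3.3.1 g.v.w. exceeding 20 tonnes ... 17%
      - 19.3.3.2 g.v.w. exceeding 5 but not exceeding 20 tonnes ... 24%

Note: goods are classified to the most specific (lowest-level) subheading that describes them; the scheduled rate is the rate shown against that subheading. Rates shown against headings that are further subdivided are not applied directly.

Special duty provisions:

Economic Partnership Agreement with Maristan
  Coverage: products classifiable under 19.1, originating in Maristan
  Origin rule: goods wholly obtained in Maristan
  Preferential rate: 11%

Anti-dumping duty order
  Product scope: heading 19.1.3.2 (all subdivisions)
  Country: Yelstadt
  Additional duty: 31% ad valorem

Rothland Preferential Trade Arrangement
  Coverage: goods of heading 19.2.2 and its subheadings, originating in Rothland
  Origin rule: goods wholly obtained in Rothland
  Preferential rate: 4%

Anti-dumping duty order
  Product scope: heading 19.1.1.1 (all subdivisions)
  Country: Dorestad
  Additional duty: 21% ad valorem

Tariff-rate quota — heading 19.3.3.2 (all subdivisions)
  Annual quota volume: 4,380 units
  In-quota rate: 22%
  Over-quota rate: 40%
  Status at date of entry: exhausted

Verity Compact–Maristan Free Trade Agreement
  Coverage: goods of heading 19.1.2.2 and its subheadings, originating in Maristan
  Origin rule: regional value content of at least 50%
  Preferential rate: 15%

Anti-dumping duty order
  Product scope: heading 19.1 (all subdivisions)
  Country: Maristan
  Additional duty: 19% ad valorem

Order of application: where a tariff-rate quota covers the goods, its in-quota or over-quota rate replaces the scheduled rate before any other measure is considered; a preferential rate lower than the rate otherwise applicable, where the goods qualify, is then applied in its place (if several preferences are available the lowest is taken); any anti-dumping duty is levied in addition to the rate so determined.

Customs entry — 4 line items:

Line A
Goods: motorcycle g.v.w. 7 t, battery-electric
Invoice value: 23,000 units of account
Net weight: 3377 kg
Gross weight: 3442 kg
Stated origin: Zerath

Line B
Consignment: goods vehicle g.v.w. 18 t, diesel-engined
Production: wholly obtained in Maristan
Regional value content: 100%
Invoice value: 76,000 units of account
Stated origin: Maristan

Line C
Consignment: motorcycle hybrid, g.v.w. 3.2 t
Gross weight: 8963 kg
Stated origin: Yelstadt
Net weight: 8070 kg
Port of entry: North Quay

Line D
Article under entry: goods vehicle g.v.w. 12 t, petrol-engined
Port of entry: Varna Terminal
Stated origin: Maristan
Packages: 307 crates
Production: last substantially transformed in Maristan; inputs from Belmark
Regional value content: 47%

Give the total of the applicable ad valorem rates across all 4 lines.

96%

Line A: motorcycle → 19.2; battery-electric → 19.2.2; g.v.w. 7 t → 19.2.2.1. Scheduled 8%. No special measure applies. → 8%.
Line B: goods vehicle → 19.1; diesel-engined → 19.1.3; g.v.w. 18 t → 19.1.3.3. Scheduled 14%. Maristan agreement on 19.1: wholly obtained → 11% available; Maristan agreement on 19.1.2.2: 19.1.3.3 not covered; preferential 11%; anti-dumping (Maristan, 19.1): +19%; total 11% + 19% = 30%. → 30%.
Line C: motorcycle → 19.2; hybrid → 19.2.3; g.v.w. 3.2 t → 19.2.3.2. Scheduled 29%. No special measure applies. → 29%.
Line D: goods vehicle → 19.1; petrol-engined → 19.1.2; g.v.w. 12 t → 19.1.2.2. Scheduled 10%. Maristan agreement on 19.1: not wholly obtained; Maristan agreement on 19.1.2.2: RVC < 50%; anti-dumping (Maristan, 19.1): +19%; total 10% + 19% = 29%. → 29%.
Sum: 8% + 30% + 29% + 29% = 96%.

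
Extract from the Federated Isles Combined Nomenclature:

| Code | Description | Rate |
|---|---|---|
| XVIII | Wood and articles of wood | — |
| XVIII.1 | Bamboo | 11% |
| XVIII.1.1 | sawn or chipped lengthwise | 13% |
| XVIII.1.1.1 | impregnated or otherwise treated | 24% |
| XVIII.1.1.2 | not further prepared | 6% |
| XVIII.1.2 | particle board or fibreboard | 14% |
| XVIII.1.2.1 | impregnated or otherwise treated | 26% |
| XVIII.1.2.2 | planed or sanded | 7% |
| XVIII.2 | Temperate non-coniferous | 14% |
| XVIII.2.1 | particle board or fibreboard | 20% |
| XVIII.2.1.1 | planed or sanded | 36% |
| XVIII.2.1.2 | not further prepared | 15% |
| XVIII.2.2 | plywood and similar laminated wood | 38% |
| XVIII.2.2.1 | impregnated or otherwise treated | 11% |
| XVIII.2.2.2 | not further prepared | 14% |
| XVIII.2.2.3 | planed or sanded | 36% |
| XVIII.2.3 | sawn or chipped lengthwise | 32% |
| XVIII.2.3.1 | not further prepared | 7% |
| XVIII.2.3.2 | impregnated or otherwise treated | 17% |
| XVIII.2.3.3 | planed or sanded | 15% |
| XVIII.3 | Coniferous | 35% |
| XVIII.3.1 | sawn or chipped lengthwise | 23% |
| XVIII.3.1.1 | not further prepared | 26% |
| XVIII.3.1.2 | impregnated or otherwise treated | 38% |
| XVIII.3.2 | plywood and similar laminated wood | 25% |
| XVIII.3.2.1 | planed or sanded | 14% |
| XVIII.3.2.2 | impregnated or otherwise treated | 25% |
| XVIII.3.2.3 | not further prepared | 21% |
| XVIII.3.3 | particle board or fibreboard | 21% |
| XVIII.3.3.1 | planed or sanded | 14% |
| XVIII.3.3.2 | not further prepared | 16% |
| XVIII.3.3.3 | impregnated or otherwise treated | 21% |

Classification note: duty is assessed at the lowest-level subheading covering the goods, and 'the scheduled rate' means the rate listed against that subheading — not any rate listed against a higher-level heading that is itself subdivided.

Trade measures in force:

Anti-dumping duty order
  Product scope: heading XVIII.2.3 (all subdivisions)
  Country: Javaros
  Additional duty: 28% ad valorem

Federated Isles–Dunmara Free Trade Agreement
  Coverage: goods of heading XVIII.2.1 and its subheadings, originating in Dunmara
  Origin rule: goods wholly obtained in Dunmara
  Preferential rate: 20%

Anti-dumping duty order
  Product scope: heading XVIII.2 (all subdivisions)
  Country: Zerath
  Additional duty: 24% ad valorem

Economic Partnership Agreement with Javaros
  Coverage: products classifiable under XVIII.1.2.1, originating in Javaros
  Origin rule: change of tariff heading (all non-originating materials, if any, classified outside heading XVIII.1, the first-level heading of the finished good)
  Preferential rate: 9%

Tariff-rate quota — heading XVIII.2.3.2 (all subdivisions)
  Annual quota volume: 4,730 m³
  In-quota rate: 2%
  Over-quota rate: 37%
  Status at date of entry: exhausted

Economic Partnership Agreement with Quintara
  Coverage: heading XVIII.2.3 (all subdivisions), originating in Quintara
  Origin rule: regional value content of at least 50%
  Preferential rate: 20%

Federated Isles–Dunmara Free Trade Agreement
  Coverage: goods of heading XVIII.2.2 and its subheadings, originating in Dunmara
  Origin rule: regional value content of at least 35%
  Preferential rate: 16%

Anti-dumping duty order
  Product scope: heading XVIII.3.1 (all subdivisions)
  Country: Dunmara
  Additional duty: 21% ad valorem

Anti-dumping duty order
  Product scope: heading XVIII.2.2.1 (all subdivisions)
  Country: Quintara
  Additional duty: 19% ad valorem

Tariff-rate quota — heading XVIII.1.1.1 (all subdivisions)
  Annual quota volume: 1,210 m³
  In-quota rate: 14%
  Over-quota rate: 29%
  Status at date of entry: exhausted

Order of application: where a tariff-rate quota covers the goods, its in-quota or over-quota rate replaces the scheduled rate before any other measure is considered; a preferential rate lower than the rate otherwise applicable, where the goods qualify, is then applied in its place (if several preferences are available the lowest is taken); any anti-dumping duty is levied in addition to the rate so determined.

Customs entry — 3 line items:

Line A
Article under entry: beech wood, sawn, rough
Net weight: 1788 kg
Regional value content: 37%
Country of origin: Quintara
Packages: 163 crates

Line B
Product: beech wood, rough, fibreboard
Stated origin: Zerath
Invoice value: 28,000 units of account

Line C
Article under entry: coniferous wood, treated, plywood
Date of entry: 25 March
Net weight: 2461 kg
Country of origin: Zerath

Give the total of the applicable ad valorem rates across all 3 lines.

71%

Line A: beech → XVIII.2; sawn → XVIII.2.3; rough → XVIII.2.3.1. Scheduled 7%. Quintara agreement on XVIII.2.3: RVC < 50%. → 7%.
Line B: beech → XVIII.2; fibreboard → XVIII.2.1; rough → XVIII.2.1.2. Scheduled 15%. anti-dumping (Zerath, XVIII.2): +24%; total 15% + 24% = 39%. → 39%.
Line C: coniferous → XVIII.3; plywood → XVIII.3.2; treated → XVIII.3.2.2. Scheduled 25%. No special measure applies. → 25%.
Sum: 7% + 39% + 25% = 71%.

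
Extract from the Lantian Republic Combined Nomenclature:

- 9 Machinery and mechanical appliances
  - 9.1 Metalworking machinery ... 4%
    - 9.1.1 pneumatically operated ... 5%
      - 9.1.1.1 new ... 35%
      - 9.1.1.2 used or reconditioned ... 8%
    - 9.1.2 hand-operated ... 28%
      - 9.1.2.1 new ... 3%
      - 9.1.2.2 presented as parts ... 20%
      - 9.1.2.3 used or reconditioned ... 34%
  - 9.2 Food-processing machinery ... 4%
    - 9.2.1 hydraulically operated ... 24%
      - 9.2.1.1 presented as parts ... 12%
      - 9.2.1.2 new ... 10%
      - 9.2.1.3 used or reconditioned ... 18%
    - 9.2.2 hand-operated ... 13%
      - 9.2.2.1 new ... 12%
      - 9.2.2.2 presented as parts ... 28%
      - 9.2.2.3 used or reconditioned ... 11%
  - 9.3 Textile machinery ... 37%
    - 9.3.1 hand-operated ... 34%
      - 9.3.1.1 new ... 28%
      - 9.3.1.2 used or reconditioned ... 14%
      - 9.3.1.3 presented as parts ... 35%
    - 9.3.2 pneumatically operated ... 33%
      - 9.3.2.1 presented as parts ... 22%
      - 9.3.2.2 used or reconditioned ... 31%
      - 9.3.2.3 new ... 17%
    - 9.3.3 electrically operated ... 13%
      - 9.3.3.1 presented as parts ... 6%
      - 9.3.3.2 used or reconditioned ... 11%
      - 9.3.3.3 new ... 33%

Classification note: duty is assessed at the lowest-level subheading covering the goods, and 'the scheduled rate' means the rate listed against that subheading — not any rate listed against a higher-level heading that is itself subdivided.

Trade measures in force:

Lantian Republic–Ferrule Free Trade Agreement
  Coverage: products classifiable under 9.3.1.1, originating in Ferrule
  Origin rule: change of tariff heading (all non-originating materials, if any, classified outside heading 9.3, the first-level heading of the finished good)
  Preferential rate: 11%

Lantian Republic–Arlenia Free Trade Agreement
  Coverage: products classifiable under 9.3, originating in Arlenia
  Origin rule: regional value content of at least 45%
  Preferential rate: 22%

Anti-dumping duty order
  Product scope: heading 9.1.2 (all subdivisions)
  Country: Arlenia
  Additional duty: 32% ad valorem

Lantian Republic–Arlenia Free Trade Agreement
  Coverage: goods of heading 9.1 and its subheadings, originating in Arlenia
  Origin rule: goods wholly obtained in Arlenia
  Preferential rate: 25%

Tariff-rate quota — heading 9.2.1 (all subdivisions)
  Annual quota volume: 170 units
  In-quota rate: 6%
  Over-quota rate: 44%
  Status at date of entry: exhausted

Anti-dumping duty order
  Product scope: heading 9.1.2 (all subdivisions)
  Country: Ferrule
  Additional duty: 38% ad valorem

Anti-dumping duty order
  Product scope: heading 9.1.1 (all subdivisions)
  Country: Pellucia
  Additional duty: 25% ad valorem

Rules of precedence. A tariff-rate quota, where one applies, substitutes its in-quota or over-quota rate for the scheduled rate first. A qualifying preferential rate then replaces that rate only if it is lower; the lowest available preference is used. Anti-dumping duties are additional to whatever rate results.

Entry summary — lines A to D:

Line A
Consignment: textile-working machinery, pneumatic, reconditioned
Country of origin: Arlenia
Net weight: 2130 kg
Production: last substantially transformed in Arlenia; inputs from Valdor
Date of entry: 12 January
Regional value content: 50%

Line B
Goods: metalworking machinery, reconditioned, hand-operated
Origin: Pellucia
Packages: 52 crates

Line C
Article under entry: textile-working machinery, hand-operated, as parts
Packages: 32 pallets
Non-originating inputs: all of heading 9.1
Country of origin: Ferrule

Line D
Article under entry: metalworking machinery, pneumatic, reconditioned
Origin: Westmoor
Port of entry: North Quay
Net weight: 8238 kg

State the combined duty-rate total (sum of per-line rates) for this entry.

Line A: textile-working → 9.3; pneumatic → 9.3.2; reconditioned → 9.3.2.2. Scheduled 31%. Arlenia agreement on 9.3: RVC ≥ 45% → 22% available; Arlenia agreement on 9.1: 9.3.2.2 not covered; preferential 22%. → 22%.
Line B: metalworking → 9.1; hand-operated → 9.1.2; reconditioned → 9.1.2.3. Scheduled 34%. No special measure applies. → 34%.
Line C: textile-working → 9.3; hand-operated → 9.3.1; as parts → 9.3.1.3. Scheduled 35%. Ferrule agreement on 9.3.1.1: 9.3.1.3 not covered. → 35%.
Line D: metalworking → 9.1; pneumatic → 9.1.1; reconditioned → 9.1.1.2. Scheduled 8%. No special measure applies. → 8%.
Sum: 22% + 34% + 35% + 8% = 99%.

99%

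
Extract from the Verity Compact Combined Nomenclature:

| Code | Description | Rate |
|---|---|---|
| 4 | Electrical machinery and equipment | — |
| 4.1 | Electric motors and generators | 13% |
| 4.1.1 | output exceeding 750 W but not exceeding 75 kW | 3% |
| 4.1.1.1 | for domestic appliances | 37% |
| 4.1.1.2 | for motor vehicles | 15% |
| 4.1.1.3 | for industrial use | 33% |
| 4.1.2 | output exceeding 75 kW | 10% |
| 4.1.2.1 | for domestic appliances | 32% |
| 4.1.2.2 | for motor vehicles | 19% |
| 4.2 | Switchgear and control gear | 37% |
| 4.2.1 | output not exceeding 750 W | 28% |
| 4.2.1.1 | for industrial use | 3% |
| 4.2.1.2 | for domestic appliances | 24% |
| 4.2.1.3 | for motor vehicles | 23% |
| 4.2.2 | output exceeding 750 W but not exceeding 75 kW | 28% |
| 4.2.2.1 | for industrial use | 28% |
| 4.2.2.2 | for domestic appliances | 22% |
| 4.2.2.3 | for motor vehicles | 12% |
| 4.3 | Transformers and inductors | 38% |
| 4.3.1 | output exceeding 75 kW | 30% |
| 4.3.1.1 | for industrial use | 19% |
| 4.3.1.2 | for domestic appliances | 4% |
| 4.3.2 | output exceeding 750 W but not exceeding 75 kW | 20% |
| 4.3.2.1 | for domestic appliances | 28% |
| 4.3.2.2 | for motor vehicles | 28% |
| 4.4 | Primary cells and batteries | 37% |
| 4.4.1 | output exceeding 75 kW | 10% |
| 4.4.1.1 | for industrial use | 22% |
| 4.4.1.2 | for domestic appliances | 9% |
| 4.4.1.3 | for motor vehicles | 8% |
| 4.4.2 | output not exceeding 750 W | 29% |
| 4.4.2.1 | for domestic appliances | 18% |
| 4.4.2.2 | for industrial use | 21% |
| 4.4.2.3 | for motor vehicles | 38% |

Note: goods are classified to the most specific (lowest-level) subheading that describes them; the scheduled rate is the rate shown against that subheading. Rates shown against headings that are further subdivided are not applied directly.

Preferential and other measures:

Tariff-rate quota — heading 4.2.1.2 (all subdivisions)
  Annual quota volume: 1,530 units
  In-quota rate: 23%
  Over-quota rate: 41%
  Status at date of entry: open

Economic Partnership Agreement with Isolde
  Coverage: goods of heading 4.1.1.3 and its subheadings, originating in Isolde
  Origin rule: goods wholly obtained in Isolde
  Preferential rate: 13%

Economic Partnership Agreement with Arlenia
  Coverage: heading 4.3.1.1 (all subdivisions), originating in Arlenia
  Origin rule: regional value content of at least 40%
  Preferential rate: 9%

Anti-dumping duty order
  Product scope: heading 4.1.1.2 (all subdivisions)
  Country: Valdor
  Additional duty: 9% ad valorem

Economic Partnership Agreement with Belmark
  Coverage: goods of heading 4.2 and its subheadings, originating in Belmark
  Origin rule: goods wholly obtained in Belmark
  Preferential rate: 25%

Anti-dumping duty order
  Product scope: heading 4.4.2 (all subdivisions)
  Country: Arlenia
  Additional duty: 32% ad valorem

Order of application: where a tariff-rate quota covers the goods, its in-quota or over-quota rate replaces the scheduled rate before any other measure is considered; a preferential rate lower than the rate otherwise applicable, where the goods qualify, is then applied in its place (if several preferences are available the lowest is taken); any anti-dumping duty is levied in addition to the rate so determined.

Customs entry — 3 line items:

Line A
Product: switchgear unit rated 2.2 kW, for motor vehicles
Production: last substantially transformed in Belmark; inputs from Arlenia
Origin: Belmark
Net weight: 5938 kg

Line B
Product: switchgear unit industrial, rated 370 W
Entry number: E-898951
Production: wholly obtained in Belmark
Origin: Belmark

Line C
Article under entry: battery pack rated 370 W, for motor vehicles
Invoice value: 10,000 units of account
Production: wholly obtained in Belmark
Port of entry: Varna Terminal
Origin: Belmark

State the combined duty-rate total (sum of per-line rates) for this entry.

53%

Line A: switchgear unit → 4.2; rated 2.2 kW → 4.2.2; for motor vehicles → 4.2.2.3. Scheduled 12%. Belmark agreement on 4.2: not wholly obtained. → 12%.
Line B: switchgear unit → 4.2; rated 370 W → 4.2.1; industrial → 4.2.1.1. Scheduled 3%. Belmark agreement on 4.2: wholly obtained → 25% available; preference 25% not lower than 3% → no reduction. → 3%.
Line C: battery pack → 4.4; rated 370 W → 4.4.2; for motor vehicles → 4.4.2.3. Scheduled 38%. Belmark agreement on 4.2: 4.4.2.3 not covered. → 38%.
Sum: 12% + 3% + 38% = 53%.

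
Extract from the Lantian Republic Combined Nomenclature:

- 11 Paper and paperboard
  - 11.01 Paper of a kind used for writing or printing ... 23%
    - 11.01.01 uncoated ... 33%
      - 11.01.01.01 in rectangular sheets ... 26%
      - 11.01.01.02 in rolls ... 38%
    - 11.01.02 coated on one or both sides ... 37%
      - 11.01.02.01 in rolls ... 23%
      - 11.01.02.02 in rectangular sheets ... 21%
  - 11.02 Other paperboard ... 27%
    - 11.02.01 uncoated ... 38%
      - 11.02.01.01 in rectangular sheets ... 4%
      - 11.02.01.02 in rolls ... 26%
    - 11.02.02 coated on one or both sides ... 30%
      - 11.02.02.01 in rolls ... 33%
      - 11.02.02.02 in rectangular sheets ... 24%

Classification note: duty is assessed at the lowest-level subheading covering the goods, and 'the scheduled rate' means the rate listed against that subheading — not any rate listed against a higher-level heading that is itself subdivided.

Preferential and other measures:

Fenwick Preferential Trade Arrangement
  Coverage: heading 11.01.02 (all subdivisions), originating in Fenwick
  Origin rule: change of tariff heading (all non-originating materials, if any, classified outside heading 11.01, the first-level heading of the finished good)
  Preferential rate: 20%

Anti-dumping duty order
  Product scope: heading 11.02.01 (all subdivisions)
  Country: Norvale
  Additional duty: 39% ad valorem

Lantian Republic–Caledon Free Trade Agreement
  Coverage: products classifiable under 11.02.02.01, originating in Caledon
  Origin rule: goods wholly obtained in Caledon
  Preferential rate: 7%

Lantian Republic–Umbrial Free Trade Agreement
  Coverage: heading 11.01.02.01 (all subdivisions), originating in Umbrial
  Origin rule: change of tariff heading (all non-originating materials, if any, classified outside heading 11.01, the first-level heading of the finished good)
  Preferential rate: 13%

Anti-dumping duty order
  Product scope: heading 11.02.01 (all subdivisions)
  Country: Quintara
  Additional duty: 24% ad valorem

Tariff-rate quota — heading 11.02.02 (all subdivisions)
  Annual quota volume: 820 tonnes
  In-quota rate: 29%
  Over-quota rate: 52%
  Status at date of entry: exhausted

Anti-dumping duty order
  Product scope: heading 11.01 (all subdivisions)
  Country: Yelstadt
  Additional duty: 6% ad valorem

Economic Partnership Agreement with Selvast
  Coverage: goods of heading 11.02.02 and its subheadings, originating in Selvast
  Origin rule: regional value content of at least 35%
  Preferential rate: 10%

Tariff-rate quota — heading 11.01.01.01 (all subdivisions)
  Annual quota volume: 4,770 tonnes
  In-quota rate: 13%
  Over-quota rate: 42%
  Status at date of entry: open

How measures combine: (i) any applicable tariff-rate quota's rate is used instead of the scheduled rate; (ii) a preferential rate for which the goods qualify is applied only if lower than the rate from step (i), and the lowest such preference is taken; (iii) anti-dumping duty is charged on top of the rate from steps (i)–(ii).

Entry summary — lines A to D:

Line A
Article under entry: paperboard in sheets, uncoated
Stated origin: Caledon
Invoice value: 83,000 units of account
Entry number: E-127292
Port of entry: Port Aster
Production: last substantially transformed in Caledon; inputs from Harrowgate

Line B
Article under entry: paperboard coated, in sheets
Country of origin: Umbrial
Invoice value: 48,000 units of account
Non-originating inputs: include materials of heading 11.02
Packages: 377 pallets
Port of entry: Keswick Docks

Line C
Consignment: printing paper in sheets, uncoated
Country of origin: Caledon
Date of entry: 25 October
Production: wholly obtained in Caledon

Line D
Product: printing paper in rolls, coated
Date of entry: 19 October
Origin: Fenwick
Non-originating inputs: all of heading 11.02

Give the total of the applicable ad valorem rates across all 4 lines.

Line A: paperboard → 11.02; uncoated → 11.02.01; in sheets → 11.02.01.01. Scheduled 4%. Caledon agreement on 11.02.02.01: 11.02.01.01 not covered. → 4%.
Line B: paperboard → 11.02; coated → 11.02.02; in sheets → 11.02.02.02. Scheduled 24%. quota on 11.02.02 exhausted → over-quota 52%; Umbrial agreement on 11.01.02.01: 11.02.02.02 not covered. → 52%.
Line C: printing paper → 11.01; uncoated → 11.01.01; in sheets → 11.01.01.01. Scheduled 26%. quota on 11.01.01.01 open → in-quota 13%; Caledon agreement on 11.02.02.01: 11.01.01.01 not covered. → 13%.
Line D: printing paper → 11.01; coated → 11.01.02; in rolls → 11.01.02.01. Scheduled 23%. Fenwick agreement on 11.01.02: CTH met → 20% available; preferential 20%. → 20%.
Sum: 4% + 52% + 13% + 20% = 89%.

89%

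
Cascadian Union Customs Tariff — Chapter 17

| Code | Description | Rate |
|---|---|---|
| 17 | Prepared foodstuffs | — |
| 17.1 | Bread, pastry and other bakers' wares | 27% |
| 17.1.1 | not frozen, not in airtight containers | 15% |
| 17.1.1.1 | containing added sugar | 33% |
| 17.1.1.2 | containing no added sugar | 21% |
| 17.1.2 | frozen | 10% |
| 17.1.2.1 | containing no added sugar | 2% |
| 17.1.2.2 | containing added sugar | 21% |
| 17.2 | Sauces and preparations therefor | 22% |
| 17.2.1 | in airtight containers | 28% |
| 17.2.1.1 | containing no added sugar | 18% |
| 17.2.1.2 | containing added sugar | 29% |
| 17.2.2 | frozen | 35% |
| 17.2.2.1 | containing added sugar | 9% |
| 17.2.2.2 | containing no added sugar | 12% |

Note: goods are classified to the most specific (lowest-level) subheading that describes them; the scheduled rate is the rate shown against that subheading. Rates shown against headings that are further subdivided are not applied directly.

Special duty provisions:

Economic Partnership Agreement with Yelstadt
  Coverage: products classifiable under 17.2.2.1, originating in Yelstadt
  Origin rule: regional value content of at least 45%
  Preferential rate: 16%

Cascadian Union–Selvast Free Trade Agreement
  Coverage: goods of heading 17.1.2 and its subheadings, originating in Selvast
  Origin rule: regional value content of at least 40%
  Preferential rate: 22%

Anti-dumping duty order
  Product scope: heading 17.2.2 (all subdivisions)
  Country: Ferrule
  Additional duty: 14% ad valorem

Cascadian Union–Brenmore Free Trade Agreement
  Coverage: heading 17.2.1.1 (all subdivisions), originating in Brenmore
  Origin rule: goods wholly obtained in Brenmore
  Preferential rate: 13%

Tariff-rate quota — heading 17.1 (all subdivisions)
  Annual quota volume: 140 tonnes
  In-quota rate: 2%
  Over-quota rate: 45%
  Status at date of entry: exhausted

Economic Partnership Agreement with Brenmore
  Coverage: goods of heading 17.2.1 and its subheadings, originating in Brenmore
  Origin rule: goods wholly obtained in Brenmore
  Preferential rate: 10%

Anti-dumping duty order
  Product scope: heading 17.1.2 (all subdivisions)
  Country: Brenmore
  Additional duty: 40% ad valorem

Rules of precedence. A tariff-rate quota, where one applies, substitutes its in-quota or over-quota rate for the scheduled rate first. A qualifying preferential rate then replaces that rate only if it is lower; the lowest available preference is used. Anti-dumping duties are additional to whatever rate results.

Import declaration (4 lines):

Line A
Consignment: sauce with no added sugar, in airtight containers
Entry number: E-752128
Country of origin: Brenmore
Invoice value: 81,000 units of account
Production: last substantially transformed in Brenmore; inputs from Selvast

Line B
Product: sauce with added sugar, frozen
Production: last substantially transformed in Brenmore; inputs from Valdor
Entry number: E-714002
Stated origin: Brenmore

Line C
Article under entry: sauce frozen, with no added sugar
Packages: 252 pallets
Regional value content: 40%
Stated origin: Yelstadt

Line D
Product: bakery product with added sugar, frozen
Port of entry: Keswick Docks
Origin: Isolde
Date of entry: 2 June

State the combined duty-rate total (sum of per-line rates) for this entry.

Line A: sauce → 17.2; in airtight containers → 17.2.1; with no added sugar → 17.2.1.1. Scheduled 18%. Brenmore agreement on 17.2.1.1: not wholly obtained; Brenmore agreement on 17.2.1: not wholly obtained. → 18%.
Line B: sauce → 17.2; frozen → 17.2.2; with added sugar → 17.2.2.1. Scheduled 9%. Brenmore agreement on 17.2.1.1: 17.2.2.1 not covered; Brenmore agreement on 17.2.1: 17.2.2.1 not covered. → 9%.
Line C: sauce → 17.2; frozen → 17.2.2; with no added sugar → 17.2.2.2. Scheduled 12%. Yelstadt agreement on 17.2.2.1: 17.2.2.2 not covered. → 12%.
Line D: bakery product → 17.1; frozen → 17.1.2; with added sugar → 17.1.2.2. Scheduled 21%. quota on 17.1 exhausted → over-quota 45%. → 45%.
Sum: 18% + 9% + 12% + 45% = 84%.

84%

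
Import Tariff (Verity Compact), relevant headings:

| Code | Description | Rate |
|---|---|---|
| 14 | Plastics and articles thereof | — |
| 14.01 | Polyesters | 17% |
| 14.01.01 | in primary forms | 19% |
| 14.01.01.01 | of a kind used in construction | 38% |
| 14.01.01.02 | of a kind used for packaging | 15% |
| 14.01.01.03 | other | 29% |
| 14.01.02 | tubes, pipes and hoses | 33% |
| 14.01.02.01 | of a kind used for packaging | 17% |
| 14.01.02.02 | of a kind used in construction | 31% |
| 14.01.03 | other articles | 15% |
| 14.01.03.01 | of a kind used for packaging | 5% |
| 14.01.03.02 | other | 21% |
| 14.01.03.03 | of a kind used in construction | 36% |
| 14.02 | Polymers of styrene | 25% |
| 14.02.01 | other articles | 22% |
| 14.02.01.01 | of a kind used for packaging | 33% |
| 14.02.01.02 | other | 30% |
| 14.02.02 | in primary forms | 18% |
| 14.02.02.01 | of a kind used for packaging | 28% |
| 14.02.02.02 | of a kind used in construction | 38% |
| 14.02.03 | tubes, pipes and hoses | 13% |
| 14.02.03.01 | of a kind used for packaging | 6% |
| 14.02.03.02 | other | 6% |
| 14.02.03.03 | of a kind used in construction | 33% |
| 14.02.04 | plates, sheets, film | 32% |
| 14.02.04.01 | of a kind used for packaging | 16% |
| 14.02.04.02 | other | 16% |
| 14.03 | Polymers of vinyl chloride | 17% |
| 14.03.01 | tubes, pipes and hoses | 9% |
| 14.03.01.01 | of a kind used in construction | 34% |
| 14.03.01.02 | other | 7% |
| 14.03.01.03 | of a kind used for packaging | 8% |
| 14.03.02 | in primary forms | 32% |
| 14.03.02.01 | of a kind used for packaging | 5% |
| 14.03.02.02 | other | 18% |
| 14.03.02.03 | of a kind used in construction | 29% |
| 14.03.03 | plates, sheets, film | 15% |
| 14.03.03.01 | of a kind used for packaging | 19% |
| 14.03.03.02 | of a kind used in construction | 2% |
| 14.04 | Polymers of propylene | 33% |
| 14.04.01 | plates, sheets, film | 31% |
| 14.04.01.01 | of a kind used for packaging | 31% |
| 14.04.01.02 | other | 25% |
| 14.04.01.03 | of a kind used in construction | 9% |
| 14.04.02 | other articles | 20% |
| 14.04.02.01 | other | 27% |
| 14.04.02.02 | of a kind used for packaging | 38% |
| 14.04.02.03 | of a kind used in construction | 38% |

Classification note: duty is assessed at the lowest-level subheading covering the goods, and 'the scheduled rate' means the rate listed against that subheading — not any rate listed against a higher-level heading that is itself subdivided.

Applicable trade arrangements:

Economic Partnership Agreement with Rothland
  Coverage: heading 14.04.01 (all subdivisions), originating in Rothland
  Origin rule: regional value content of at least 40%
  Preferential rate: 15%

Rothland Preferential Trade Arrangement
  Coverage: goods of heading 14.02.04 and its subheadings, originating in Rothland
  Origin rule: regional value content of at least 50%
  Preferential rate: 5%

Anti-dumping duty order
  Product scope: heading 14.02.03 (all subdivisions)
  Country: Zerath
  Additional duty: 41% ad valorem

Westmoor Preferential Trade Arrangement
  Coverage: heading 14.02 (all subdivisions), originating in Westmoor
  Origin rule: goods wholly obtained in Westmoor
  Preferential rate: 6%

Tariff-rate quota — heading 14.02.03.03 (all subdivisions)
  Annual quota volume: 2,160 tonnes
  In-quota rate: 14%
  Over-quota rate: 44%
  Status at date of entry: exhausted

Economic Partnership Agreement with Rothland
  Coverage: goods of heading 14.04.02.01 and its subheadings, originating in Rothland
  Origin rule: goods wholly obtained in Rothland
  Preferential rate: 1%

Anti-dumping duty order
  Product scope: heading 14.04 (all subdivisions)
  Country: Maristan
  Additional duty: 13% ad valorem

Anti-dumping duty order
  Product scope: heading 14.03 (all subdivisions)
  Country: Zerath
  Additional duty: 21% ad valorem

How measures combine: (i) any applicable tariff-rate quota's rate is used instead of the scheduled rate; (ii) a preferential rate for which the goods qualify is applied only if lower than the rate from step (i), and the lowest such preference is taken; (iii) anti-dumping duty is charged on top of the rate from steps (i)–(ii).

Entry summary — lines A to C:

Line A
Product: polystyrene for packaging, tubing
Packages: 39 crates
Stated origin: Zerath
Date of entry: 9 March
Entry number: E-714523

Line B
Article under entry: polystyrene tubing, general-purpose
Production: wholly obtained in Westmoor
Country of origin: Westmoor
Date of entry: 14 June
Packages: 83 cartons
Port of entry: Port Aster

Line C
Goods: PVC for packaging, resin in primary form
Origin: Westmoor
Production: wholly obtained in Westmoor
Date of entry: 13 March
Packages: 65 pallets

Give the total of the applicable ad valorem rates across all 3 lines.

Line A: polystyrene → 14.02; tubing → 14.02.03; for packaging → 14.02.03.01. Scheduled 6%. anti-dumping (Zerath, 14.02.03): +41%; total 6% + 41% = 47%. → 47%.
Line B: polystyrene → 14.02; tubing → 14.02.03; general-purpose → 14.02.03.02. Scheduled 6%. Westmoor agreement on 14.02: wholly obtained → 6% available; preference 6% not lower than 6% → no reduction. → 6%.
Line C: PVC → 14.03; resin in primary form → 14.03.02; for packaging → 14.03.02.01. Scheduled 5%. Westmoor agreement on 14.02: 14.03.02.01 not covered. → 5%.
Sum: 47% + 6% + 5% = 58%.

58%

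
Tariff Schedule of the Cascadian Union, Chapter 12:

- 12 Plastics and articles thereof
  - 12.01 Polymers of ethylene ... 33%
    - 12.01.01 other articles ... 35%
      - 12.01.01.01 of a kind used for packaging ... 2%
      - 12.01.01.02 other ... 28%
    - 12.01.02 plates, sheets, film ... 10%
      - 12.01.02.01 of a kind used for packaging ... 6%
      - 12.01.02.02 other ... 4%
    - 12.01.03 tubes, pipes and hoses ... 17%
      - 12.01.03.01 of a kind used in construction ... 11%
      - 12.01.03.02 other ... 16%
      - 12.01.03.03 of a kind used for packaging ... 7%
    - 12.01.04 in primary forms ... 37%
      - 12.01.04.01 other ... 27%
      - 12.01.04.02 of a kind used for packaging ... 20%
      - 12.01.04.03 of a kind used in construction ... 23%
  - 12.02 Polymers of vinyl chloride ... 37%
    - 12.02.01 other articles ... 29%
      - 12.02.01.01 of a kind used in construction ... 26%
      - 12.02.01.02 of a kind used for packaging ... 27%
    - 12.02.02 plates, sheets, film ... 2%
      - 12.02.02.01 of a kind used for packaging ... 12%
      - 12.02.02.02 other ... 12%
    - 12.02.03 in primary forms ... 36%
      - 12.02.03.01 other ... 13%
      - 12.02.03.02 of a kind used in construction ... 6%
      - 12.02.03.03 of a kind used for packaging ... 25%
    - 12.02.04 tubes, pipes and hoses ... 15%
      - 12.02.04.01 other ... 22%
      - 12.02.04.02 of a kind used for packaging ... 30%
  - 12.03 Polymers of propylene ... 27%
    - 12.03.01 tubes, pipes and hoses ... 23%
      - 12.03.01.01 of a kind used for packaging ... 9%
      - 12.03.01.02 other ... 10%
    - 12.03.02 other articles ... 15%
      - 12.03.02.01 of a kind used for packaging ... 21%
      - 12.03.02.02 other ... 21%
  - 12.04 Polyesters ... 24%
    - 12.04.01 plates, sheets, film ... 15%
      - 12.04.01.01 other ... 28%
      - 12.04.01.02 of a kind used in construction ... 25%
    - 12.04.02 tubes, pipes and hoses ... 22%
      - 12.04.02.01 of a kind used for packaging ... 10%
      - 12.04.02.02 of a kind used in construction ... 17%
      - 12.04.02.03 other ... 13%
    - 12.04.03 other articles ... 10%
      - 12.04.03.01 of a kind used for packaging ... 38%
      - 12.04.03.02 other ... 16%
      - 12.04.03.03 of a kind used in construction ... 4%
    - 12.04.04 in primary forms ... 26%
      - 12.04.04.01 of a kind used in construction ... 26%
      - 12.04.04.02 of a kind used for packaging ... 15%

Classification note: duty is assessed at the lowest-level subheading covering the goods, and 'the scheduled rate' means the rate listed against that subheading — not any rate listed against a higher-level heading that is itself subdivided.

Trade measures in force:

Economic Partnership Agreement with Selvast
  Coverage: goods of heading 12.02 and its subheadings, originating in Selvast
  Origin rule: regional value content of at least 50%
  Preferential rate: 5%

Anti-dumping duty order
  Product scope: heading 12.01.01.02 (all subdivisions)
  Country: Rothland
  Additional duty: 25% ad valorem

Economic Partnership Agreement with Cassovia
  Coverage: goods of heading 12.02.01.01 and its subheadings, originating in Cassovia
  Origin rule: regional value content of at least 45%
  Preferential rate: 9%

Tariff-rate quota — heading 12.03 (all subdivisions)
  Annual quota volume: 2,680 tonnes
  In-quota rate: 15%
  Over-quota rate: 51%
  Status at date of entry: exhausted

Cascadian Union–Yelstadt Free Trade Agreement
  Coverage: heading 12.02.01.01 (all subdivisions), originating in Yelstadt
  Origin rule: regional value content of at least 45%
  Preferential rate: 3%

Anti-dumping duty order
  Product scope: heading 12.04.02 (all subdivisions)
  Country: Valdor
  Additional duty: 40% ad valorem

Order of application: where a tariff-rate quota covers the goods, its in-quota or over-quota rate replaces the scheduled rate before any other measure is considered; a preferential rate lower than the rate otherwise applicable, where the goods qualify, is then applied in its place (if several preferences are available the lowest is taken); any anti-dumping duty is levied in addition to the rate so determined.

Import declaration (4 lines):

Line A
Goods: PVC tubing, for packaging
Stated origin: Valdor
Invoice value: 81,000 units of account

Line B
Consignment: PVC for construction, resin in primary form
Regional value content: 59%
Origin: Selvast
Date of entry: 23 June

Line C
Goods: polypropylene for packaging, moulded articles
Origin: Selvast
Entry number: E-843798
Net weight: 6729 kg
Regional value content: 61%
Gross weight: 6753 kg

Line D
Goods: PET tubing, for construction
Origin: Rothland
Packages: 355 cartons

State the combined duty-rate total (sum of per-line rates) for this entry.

103%

Line A: PVC → 12.02; tubing → 12.02.04; for packaging → 12.02.04.02. Scheduled 30%. No special measure applies. → 30%.
Line B: PVC → 12.02; resin in primary form → 12.02.03; for construction → 12.02.03.02. Scheduled 6%. Selvast agreement on 12.02: RVC ≥ 50% → 5% available; preferential 5%. → 5%.
Line C: polypropylene → 12.03; moulded articles → 12.03.02; for packaging → 12.03.02.01. Scheduled 21%. quota on 12.03 exhausted → over-quota 51%; Selvast agreement on 12.02: 12.03.02.01 not covered. → 51%.
Line D: PET → 12.04; tubing → 12.04.02; for construction → 12.04.02.02. Scheduled 17%. No special measure applies. → 17%.
Sum: 30% + 5% + 51% + 17% = 103%.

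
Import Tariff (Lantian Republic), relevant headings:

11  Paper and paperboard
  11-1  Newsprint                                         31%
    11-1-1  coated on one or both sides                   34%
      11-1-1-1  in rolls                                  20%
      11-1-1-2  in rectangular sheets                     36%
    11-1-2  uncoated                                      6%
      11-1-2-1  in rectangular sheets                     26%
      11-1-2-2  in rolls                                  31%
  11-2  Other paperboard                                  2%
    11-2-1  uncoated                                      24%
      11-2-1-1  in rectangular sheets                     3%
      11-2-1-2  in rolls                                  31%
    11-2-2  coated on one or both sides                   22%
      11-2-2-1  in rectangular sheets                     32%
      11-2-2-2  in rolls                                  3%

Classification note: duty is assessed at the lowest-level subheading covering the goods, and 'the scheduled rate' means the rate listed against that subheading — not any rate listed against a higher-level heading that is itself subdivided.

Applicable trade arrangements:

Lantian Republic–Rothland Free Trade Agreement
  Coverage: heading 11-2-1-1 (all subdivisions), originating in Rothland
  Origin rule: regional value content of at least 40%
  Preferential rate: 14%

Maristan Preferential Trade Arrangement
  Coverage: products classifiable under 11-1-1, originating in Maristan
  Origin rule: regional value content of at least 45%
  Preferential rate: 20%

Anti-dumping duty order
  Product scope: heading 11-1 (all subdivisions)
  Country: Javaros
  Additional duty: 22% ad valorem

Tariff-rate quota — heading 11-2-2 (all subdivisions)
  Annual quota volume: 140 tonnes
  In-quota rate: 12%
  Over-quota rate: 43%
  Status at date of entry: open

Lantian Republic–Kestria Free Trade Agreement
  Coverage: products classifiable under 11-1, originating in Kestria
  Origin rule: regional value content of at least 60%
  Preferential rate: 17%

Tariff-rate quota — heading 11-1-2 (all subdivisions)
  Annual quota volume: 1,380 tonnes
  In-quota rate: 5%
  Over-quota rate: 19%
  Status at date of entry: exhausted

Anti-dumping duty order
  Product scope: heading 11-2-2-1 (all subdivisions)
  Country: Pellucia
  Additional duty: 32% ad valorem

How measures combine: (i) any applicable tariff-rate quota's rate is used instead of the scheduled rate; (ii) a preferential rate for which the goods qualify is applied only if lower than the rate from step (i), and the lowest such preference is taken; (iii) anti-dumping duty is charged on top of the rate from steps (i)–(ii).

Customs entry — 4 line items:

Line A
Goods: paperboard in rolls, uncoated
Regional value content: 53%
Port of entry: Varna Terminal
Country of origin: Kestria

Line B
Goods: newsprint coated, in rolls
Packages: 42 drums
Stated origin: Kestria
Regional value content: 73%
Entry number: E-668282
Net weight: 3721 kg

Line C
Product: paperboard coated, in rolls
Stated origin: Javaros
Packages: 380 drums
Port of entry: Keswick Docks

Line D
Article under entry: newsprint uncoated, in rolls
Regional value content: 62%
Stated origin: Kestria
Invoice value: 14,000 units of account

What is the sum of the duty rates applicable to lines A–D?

Line A: paperboard → 11-2; uncoated → 11-2-1; in rolls → 11-2-1-2. Scheduled 31%. Kestria agreement on 11-1: 11-2-1-2 not covered. → 31%.
Line B: newsprint → 11-1; coated → 11-1-1; in rolls → 11-1-1-1. Scheduled 20%. Kestria agreement on 11-1: RVC ≥ 60% → 17% available; preferential 17%. → 17%.
Line C: paperboard → 11-2; coated → 11-2-2; in rolls → 11-2-2-2. Scheduled 3%. quota on 11-2-2 open → in-quota 12%. → 12%.
Line D: newsprint → 11-1; uncoated → 11-1-2; in rolls → 11-1-2-2. Scheduled 31%. quota on 11-1-2 exhausted → over-quota 19%; Kestria agreement on 11-1: RVC ≥ 60% → 17% available; preferential 17%. → 17%.
Sum: 31% + 17% + 12% + 17% = 77%.

77%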